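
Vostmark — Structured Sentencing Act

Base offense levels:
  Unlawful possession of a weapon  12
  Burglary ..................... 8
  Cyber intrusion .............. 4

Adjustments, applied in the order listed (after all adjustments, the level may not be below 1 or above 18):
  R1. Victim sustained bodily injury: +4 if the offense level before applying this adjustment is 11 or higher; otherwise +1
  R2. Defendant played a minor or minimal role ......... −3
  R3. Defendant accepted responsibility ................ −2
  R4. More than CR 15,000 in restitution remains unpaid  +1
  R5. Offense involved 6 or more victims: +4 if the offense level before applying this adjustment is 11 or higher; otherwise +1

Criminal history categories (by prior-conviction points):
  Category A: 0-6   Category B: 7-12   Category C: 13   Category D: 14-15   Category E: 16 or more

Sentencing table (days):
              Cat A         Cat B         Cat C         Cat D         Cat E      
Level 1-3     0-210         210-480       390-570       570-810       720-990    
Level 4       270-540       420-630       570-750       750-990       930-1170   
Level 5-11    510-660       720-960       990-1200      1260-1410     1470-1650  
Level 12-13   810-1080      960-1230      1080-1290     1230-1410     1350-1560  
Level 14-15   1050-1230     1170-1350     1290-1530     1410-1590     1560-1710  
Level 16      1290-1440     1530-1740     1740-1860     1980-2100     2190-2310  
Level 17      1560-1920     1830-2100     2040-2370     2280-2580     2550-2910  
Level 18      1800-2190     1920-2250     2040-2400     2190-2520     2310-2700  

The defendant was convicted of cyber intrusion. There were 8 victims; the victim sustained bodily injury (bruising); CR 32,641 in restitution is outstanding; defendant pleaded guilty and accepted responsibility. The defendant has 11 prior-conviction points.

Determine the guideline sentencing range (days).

720-960 days

Base offense level for cyber intrusion: 4.
R1 applies (level before this adjustment is 4 < 11, so +1): 4 + 1 = 5.
R2 does not apply.
R3 applies: 5 − 2 = 3.
R4 applies: 3 + 1 = 4.
R5 applies (level before this adjustment is 4 < 11, so +1): 4 + 1 = 5.
Final offense level: 5.
Criminal history: 11 prior points → Category B (7-12).
Level 5 falls in the 5-11 band.
Grid: Level 5-11 × Category B = 720-960 days.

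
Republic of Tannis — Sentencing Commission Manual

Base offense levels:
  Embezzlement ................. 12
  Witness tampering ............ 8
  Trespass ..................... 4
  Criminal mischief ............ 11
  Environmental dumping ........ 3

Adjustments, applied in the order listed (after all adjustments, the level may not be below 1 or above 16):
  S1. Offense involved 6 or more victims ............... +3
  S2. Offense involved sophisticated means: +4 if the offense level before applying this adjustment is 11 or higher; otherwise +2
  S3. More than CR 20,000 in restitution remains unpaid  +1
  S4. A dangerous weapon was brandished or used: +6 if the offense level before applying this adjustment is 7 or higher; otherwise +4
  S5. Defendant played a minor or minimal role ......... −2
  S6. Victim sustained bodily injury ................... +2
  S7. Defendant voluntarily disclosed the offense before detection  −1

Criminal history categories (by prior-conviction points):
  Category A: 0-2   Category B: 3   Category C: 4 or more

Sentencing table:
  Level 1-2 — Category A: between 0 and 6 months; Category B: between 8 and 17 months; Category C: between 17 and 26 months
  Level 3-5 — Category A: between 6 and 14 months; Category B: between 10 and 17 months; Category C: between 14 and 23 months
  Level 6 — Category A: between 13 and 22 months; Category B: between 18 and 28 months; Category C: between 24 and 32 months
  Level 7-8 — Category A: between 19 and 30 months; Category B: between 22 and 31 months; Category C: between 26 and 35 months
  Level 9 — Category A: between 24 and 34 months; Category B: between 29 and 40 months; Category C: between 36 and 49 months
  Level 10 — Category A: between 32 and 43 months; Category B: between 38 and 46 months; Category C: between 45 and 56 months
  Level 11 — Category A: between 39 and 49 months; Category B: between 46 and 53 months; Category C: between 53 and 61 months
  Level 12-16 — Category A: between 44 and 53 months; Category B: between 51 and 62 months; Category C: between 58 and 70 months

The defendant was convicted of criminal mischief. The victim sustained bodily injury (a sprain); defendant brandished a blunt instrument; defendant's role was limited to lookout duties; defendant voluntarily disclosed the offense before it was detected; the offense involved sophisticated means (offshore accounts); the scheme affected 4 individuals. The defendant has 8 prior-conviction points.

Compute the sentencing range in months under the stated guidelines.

Base offense level for criminal mischief: 11.
S1 does not apply.
S2 applies (level before this adjustment is 11 ≥ 11, so +4): 11 + 4 = 15.
S3 does not apply.
S4 applies (level before this adjustment is 15 ≥ 7, so +6): 15 + 6 = 21.
S5 applies: 21 − 2 = 19.
S6 applies: 19 + 2 = 21.
S7 applies: 21 − 1 = 20.
Level 20 exceeds the maximum of 16; capped at 16.
Final offense level: 16.
Criminal history: 8 prior points → Category C (4+).
Level 16 falls in the 12-16 band.
Grid: Level 12-16 × Category C = 58-70 months.

58-70 months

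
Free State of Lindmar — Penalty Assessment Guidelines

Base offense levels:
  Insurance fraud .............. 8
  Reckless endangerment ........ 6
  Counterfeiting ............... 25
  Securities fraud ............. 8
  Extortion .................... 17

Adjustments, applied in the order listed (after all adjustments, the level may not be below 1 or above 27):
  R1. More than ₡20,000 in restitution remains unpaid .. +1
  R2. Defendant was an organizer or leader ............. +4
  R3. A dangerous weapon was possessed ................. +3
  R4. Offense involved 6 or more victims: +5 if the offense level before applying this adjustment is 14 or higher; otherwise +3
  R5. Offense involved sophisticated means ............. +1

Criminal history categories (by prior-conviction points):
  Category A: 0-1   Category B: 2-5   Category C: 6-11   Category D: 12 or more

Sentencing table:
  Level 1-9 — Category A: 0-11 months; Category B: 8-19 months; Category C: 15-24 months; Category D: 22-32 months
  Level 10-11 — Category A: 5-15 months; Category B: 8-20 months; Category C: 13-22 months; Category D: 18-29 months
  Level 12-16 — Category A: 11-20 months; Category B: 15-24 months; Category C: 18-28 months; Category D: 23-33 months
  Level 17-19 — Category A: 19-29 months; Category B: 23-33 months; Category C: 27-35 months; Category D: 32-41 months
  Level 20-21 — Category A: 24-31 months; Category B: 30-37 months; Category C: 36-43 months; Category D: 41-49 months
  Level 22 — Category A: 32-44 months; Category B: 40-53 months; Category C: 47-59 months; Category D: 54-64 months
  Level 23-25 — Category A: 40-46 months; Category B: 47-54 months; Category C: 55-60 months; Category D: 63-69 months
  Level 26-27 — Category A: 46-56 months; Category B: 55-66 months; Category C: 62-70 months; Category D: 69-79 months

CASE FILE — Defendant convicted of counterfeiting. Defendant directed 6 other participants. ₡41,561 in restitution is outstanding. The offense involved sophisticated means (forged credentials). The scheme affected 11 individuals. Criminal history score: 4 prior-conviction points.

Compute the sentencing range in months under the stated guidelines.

Base offense level for counterfeiting: 25.
R1 applies: 25 + 1 = 26.
R2 applies: 26 + 4 = 30.
R4 applies (level before this adjustment is 30 ≥ 14, so +5): 30 + 5 = 35.
R5 applies: 35 + 1 = 36.
Level 36 exceeds the maximum of 27; capped at 27.
Final offense level: 27.
Criminal history: 4 prior points → Category B (2-5).
Level 27 falls in the 26-27 band.
Grid: Level 26-27 × Category B = 55-66 months.

55-66 months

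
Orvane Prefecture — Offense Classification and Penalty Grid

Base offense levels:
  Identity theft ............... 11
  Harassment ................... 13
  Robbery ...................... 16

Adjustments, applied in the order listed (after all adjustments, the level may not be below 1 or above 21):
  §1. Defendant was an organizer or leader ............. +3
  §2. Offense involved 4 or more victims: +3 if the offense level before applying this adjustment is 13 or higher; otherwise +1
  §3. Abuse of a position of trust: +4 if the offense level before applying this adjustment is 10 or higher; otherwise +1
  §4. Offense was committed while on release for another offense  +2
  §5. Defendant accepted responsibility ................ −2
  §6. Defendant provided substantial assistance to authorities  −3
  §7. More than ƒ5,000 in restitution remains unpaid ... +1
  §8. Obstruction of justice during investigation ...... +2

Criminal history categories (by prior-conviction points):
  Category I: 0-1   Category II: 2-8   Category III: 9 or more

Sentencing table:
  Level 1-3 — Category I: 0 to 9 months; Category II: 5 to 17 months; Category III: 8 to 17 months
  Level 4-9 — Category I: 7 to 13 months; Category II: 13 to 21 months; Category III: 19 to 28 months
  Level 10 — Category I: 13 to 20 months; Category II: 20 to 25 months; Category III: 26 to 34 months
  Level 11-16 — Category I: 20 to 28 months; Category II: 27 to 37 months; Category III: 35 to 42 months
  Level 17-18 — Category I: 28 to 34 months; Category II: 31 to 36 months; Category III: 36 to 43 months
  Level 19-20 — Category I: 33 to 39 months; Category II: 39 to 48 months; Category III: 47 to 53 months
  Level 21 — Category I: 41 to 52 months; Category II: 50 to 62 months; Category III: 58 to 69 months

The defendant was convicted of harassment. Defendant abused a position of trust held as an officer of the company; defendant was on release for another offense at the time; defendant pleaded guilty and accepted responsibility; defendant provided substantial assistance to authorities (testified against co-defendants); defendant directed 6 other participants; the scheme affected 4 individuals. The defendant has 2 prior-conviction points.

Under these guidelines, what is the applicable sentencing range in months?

39-48 months

Base offense level for harassment: 13.
§1 applies: 13 + 3 = 16.
§2 applies (level before this adjustment is 16 ≥ 13, so +3): 16 + 3 = 19.
§3 applies (level before this adjustment is 19 ≥ 10, so +4): 19 + 4 = 23.
§4 applies: 23 + 2 = 25.
§5 applies: 25 − 2 = 23.
§6 applies: 23 − 3 = 20.
§7 does not apply.
Final offense level: 20.
Criminal history: 2 prior points → Category II (2-8).
Level 20 falls in the 19-20 band.
Grid: Level 19-20 × Category II = 39-48 months.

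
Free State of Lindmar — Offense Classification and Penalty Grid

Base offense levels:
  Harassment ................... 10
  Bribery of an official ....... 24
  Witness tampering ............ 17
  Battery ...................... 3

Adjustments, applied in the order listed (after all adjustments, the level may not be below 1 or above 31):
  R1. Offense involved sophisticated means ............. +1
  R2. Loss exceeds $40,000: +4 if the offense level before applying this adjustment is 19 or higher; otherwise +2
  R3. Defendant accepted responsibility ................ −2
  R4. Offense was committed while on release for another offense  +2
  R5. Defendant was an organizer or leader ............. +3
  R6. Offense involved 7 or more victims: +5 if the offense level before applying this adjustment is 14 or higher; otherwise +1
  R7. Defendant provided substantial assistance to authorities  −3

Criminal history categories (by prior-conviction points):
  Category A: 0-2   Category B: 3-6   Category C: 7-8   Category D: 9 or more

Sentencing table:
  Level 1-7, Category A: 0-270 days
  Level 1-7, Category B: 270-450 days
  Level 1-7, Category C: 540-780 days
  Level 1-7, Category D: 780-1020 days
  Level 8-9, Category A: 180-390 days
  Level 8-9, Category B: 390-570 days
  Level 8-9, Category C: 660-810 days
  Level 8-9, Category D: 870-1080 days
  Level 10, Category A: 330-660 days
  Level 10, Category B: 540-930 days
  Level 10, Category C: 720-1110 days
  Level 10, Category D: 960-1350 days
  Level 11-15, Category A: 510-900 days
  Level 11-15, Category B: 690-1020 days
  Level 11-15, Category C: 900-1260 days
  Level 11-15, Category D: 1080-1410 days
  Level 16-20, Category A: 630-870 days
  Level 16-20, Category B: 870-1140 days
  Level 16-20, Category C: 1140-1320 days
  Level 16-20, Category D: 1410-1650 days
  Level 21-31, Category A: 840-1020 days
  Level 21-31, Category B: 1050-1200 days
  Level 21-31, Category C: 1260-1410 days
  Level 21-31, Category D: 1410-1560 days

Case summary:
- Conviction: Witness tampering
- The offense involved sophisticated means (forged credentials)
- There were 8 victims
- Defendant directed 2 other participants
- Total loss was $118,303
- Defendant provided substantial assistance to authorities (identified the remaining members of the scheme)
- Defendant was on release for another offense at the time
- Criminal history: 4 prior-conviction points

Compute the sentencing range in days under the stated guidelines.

Base offense level for witness tampering: 17.
R1 applies: 17 + 1 = 18.
R2 applies (level before this adjustment is 18 < 19, so +2): 18 + 2 = 20.
R4 applies: 20 + 2 = 22.
R5 applies: 22 + 3 = 25.
R6 applies (level before this adjustment is 25 ≥ 14, so +5): 25 + 5 = 30.
R7 applies: 30 − 3 = 27.
Final offense level: 27.
Criminal history: 4 prior points → Category B (3-6).
Level 27 falls in the 21-31 band.
Grid: Level 21-31 × Category B = 1050-1200 days.

1050-1200 days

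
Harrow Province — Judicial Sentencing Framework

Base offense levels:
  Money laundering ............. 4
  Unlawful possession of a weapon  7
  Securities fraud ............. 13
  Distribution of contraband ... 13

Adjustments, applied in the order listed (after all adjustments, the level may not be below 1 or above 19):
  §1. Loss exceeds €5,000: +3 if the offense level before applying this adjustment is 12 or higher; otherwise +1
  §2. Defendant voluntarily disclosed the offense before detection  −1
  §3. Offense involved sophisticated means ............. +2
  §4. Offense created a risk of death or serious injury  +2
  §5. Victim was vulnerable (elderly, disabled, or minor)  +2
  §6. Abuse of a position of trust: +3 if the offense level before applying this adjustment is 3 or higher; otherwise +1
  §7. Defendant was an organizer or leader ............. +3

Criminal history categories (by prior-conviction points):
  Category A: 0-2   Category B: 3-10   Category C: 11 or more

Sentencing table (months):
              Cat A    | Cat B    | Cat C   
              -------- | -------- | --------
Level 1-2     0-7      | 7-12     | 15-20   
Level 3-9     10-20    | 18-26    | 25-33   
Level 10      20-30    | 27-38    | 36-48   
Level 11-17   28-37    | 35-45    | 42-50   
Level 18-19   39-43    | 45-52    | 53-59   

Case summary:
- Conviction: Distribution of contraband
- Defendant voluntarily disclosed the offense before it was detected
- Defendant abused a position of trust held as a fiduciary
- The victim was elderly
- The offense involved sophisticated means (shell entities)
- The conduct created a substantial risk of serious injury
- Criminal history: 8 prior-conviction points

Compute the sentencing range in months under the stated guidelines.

45-52 months

Base offense level for distribution of contraband: 13.
§2 applies: 13 − 1 = 12.
§3 applies: 12 + 2 = 14.
§4 applies: 14 + 2 = 16.
§5 applies: 16 + 2 = 18.
§6 applies (level before this adjustment is 18 ≥ 3, so +3): 18 + 3 = 21.
§7 does not apply.
Level 21 exceeds the maximum of 19; capped at 19.
Final offense level: 19.
Criminal history: 8 prior points → Category B (3-10).
Level 19 falls in the 18-19 band.
Grid: Level 18-19 × Category B = 45-52 months.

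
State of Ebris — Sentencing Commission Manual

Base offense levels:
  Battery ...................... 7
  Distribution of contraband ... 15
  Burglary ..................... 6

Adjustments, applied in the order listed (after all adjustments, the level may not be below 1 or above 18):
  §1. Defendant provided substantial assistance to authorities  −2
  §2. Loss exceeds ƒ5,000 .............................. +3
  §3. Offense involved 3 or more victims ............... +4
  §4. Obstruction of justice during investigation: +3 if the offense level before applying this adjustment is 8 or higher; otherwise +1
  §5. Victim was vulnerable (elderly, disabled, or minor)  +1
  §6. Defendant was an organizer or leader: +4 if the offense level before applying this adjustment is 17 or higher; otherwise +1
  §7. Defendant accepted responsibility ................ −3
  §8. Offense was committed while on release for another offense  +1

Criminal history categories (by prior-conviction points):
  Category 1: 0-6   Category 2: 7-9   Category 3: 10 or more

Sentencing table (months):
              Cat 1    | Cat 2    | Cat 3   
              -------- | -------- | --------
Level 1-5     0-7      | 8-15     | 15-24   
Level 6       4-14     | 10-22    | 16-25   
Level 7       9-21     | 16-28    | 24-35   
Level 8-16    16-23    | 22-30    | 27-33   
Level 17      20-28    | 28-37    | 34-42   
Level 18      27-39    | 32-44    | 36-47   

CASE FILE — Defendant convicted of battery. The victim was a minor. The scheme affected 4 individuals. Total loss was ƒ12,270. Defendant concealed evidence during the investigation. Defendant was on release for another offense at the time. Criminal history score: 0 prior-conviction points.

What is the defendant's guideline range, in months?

Base offense level for battery: 7.
§1 does not apply.
§2 applies: 7 + 3 = 10.
§3 applies: 10 + 4 = 14.
§4 applies (level before this adjustment is 14 ≥ 8, so +3): 14 + 3 = 17.
§5 applies: 17 + 1 = 18.
§6 does not apply.
§8 applies: 18 + 1 = 19.
Level 19 exceeds the maximum of 18; capped at 18.
Final offense level: 18.
Criminal history: 0 prior points → Category 1 (0-6).
Level 18 falls in the 18 band.
Grid: Level 18 × Category 1 = 27-39 months.

27-39 months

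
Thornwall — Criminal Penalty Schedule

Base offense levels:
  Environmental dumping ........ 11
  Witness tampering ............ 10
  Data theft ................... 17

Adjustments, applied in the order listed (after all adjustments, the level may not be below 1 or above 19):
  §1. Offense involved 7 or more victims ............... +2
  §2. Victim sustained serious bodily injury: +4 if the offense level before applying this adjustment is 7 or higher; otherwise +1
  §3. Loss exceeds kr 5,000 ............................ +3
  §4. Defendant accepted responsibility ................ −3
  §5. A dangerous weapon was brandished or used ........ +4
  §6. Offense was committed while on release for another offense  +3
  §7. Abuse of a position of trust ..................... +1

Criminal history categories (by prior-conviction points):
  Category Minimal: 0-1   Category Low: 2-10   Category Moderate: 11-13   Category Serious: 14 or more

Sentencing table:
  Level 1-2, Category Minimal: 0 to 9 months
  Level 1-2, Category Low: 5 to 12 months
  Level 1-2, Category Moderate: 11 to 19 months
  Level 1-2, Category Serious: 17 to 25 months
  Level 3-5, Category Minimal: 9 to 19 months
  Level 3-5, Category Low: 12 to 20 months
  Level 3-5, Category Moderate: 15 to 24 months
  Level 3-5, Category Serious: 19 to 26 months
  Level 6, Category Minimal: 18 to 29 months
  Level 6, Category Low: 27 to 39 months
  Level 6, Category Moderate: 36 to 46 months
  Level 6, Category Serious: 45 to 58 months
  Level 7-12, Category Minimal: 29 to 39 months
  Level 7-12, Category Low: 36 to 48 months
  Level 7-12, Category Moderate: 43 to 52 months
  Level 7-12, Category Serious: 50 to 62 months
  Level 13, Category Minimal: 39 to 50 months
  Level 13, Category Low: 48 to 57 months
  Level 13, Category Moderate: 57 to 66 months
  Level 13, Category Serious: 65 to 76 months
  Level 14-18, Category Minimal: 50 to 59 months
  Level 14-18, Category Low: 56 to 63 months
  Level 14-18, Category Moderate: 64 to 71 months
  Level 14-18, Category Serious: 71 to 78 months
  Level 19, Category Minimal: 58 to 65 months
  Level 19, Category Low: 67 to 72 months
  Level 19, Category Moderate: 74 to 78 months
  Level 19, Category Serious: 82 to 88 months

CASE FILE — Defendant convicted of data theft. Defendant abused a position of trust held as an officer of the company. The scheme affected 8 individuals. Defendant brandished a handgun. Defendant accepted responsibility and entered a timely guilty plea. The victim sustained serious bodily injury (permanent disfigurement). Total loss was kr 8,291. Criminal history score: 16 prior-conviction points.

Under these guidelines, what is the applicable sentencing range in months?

82-88 months

Base offense level for data theft: 17.
§1 applies: 17 + 2 = 19.
§2 applies (level before this adjustment is 19 ≥ 7, so +4): 19 + 4 = 23.
§3 applies: 23 + 3 = 26.
§4 applies: 26 − 3 = 23.
§5 applies: 23 + 4 = 27.
§6 does not apply.
§7 applies: 27 + 1 = 28.
Level 28 exceeds the maximum of 19; capped at 19.
Final offense level: 19.
Criminal history: 16 prior points → Category Serious (14+).
Level 19 falls in the 19 band.
Grid: Level 19 × Category Serious = 82-88 months.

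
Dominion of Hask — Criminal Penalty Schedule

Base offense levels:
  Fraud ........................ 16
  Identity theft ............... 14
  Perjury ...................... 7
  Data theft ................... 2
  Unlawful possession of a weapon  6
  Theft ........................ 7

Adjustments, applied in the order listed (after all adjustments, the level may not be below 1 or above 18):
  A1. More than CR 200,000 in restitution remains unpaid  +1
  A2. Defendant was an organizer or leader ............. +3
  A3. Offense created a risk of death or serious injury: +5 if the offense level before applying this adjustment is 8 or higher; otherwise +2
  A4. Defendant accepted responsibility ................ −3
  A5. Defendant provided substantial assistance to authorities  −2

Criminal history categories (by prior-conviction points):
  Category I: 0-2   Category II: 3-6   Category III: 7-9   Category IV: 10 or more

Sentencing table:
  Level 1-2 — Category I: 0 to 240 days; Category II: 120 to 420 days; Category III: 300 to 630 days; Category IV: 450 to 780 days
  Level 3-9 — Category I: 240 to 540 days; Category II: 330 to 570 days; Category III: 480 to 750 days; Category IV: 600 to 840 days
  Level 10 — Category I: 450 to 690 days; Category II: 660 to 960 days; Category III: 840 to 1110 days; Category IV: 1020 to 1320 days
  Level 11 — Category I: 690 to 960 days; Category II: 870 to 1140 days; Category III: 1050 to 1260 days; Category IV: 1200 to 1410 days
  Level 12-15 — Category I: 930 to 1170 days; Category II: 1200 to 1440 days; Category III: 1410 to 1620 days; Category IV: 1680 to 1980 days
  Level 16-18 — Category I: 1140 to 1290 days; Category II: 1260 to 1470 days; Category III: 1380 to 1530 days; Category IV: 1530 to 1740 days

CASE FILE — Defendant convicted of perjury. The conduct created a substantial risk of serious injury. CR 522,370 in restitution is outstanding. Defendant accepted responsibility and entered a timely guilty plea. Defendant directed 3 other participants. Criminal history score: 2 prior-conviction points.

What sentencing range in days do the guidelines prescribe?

930-1170 days

Base offense level for perjury: 7.
A1 applies: 7 + 1 = 8.
A2 applies: 8 + 3 = 11.
A3 applies (level before this adjustment is 11 ≥ 8, so +5): 11 + 5 = 16.
A4 applies: 16 − 3 = 13.
Final offense level: 13.
Criminal history: 2 prior points → Category I (0-2).
Level 13 falls in the 12-15 band.
Grid: Level 12-15 × Category I = 930-1170 days.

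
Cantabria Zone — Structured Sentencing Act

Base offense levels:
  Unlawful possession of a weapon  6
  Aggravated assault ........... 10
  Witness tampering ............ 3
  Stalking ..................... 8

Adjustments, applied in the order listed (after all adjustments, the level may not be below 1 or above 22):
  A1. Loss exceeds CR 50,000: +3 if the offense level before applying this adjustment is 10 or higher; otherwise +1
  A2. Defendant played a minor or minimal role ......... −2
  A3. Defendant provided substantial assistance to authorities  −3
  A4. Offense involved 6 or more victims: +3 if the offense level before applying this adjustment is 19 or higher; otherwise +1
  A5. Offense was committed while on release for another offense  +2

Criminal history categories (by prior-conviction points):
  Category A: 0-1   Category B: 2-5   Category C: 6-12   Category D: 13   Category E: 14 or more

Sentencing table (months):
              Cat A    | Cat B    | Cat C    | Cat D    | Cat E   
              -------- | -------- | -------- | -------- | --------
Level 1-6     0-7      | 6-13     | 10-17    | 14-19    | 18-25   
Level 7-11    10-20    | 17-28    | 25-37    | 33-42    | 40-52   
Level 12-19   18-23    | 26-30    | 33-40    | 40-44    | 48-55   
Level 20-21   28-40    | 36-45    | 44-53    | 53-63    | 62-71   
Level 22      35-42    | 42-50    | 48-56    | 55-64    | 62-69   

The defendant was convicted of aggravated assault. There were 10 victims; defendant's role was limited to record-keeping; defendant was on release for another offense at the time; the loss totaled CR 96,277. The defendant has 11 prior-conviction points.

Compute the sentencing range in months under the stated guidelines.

33-40 months

Base offense level for aggravated assault: 10.
A1 applies (level before this adjustment is 10 ≥ 10, so +3): 10 + 3 = 13.
A2 applies: 13 − 2 = 11.
A3 does not apply.
A4 applies (level before this adjustment is 11 < 19, so +1): 11 + 1 = 12.
A5 applies: 12 + 2 = 14.
Final offense level: 14.
Criminal history: 11 prior points → Category C (6-12).
Level 14 falls in the 12-19 band.
Grid: Level 12-19 × Category C = 33-40 months.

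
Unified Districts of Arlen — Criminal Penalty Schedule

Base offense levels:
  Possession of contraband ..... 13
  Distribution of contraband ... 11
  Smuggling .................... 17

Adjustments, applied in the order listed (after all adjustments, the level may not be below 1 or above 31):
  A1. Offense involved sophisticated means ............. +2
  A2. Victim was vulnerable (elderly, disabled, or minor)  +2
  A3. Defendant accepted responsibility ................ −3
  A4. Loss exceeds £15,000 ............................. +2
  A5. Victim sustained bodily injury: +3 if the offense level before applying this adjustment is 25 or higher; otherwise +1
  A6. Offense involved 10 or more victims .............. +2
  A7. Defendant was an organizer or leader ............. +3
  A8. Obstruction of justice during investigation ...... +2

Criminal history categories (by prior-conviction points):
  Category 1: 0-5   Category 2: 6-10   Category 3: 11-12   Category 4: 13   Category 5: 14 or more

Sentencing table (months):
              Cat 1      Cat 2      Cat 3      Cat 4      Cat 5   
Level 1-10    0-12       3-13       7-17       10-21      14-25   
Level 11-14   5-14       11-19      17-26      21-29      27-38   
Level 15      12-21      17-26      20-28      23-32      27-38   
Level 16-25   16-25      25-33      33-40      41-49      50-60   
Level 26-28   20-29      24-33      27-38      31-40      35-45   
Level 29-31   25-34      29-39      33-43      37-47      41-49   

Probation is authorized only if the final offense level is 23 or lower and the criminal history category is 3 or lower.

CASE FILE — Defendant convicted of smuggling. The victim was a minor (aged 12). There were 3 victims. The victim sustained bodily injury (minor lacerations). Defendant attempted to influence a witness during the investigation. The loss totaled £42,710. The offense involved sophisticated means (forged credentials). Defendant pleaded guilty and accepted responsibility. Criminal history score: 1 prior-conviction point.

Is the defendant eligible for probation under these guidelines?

Yes

Base offense level for smuggling: 17.
A1 applies: 17 + 2 = 19.
A2 applies: 19 + 2 = 21.
A3 applies: 21 − 3 = 18.
A4 applies: 18 + 2 = 20.
A5 applies (level before this adjustment is 20 < 25, so +1): 20 + 1 = 21.
A6 does not apply.
A8 applies: 21 + 2 = 23.
Final offense level: 23.
Criminal history: 1 prior point → Category 1 (0-5).
Level 23 falls in the 16-25 band.
Grid: Level 16-25 × Category 1 = 16-25 months.
Probation check: level 23 ≤ 23 and category 1 ≤ 3 → eligible.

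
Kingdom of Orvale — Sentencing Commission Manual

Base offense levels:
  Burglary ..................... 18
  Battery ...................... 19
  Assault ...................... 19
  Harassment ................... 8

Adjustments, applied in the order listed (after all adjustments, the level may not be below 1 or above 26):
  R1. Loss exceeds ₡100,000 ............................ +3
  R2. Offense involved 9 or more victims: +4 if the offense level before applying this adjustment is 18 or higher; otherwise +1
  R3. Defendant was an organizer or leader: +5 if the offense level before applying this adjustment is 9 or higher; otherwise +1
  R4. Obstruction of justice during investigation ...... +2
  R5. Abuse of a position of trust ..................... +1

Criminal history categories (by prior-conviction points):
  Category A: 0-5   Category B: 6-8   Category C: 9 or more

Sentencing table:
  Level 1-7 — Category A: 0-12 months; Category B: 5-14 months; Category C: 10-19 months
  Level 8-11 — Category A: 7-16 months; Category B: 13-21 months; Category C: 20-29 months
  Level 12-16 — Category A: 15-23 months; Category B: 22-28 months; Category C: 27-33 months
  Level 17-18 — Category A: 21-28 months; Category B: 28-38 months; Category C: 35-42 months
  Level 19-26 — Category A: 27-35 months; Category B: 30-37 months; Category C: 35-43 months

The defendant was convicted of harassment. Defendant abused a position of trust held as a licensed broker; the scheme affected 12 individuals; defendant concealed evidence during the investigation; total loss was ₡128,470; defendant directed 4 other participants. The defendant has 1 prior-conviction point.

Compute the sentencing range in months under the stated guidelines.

27-35 months

Base offense level for harassment: 8.
R1 applies: 8 + 3 = 11.
R2 applies (level before this adjustment is 11 < 18, so +1): 11 + 1 = 12.
R3 applies (level before this adjustment is 12 ≥ 9, so +5): 12 + 5 = 17.
R4 applies: 17 + 2 = 19.
R5 applies: 19 + 1 = 20.
Final offense level: 20.
Criminal history: 1 prior point → Category A (0-5).
Level 20 falls in the 19-26 band.
Grid: Level 19-26 × Category A = 27-35 months.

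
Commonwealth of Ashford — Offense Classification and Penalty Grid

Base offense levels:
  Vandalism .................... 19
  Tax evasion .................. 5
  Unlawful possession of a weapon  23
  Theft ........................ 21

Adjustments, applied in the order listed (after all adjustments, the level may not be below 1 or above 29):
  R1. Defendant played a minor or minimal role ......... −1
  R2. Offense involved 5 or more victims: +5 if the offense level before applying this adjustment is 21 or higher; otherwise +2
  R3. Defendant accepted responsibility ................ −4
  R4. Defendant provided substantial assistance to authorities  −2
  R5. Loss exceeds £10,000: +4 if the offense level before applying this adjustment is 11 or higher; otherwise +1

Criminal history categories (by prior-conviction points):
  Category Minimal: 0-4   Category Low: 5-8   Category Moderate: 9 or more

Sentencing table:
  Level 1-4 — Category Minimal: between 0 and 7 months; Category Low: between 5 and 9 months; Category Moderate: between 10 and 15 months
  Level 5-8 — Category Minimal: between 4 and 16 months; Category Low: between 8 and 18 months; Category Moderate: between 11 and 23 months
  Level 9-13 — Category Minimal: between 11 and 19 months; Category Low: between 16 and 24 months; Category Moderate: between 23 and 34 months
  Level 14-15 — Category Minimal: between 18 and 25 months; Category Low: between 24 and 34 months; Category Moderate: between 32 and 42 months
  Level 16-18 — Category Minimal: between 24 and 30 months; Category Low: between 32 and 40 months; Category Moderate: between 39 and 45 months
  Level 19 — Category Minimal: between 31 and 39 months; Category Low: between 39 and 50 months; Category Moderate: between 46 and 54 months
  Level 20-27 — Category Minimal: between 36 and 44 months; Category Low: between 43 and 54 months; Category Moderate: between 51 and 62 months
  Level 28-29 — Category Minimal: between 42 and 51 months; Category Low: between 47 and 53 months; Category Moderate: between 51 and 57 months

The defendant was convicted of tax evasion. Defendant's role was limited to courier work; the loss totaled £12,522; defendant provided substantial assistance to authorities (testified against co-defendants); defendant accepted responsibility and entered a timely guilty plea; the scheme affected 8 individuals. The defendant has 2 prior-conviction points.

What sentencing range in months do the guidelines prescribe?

Base offense level for tax evasion: 5.
R1 applies: 5 − 1 = 4.
R2 applies (level before this adjustment is 4 < 21, so +2): 4 + 2 = 6.
R3 applies: 6 − 4 = 2.
R4 applies: 2 − 2 = 0.
R5 applies (level before this adjustment is 0 < 11, so +1): 0 + 1 = 1.
Final offense level: 1.
Criminal history: 2 prior points → Category Minimal (0-4).
Level 1 falls in the 1-4 band.
Grid: Level 1-4 × Category Minimal = 0-7 months.

0-7 months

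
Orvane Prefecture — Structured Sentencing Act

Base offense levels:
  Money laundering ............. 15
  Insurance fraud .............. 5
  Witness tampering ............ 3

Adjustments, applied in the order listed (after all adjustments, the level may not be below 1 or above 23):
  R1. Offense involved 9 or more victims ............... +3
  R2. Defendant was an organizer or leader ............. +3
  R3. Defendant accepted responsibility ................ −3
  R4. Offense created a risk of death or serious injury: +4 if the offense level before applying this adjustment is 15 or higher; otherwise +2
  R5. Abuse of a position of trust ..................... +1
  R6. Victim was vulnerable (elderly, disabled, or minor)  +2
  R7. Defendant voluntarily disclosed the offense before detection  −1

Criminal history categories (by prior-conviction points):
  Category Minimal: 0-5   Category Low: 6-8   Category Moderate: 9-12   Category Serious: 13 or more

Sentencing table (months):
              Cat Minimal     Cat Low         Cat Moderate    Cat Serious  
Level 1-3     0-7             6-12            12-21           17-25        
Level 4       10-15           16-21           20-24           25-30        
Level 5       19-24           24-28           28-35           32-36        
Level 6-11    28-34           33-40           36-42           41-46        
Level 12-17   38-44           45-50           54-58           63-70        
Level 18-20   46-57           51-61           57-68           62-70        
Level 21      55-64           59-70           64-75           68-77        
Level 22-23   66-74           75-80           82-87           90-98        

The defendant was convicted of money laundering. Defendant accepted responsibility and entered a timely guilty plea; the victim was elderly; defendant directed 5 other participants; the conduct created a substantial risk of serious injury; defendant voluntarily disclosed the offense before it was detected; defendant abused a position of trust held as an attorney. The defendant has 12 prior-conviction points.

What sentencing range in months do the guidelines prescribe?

64-75 months

Base offense level for money laundering: 15.
R2 applies: 15 + 3 = 18.
R3 applies: 18 − 3 = 15.
R4 applies (level before this adjustment is 15 ≥ 15, so +4): 15 + 4 = 19.
R5 applies: 19 + 1 = 20.
R6 applies: 20 + 2 = 22.
R7 applies: 22 − 1 = 21.
Final offense level: 21.
Criminal history: 12 prior points → Category Moderate (9-12).
Level 21 falls in the 21 band.
Grid: Level 21 × Category Moderate = 64-75 months.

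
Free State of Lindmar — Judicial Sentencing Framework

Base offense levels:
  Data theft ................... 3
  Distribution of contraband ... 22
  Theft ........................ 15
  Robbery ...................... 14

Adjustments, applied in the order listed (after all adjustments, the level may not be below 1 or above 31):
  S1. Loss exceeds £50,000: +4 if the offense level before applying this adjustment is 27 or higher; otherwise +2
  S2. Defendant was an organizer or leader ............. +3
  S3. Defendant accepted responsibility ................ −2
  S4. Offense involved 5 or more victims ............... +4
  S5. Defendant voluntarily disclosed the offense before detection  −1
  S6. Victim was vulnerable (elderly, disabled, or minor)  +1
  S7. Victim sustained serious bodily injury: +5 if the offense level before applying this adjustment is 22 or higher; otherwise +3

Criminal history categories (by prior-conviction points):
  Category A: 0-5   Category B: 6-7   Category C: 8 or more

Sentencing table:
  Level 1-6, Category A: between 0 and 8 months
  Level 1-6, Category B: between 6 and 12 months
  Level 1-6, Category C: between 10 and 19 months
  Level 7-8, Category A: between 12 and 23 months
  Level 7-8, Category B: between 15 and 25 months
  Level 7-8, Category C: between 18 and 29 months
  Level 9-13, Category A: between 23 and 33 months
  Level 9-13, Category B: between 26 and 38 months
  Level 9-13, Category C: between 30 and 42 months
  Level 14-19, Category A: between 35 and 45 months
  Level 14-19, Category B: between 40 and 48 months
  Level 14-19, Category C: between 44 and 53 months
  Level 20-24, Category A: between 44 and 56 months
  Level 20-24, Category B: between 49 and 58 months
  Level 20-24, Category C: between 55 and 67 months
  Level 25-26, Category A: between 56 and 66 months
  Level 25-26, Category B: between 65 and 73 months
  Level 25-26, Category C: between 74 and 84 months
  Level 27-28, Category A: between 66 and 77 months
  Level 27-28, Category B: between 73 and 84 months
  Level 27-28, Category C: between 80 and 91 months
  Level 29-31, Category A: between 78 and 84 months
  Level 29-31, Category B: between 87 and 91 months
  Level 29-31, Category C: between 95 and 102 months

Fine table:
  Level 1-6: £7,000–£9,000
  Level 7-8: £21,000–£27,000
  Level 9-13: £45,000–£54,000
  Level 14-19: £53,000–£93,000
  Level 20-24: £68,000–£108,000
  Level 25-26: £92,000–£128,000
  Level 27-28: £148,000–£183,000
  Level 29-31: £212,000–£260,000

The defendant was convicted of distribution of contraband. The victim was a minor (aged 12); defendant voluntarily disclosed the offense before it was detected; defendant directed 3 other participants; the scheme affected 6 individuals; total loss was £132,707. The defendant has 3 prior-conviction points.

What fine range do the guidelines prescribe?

Base offense level for distribution of contraband: 22.
S1 applies (level before this adjustment is 22 < 27, so +2): 22 + 2 = 24.
S2 applies: 24 + 3 = 27.
S3 does not apply.
S4 applies: 27 + 4 = 31.
S5 applies: 31 − 1 = 30.
S6 applies: 30 + 1 = 31.
S7 does not apply.
Final offense level: 31.
Level 31 falls in the 29-31 band.
Fine table: Level 29-31 → £212,000–£260,000.

£212,000–£260,000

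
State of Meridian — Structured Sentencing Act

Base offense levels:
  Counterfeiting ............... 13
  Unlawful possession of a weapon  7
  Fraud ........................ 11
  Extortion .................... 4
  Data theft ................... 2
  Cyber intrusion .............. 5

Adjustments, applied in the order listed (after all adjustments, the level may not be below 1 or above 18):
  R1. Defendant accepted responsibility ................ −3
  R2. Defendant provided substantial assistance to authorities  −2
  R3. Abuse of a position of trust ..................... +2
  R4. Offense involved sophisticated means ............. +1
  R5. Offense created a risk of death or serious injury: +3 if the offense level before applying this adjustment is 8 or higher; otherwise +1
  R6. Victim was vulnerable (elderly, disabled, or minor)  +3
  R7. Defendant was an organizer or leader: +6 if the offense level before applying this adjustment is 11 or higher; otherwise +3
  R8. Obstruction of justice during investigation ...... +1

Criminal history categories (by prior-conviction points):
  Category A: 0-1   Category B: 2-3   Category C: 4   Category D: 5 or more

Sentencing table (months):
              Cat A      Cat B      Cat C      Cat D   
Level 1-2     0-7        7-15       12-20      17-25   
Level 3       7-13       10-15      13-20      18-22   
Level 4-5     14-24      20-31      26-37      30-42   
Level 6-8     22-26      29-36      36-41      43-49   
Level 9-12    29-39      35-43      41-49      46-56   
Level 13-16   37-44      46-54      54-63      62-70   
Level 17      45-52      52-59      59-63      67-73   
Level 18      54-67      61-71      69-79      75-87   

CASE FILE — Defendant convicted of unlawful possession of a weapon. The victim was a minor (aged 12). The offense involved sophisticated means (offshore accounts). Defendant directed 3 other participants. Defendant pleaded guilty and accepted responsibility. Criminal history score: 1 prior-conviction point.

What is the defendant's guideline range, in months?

Base offense level for unlawful possession of a weapon: 7.
R1 applies: 7 − 3 = 4.
R3 does not apply.
R4 applies: 4 + 1 = 5.
R6 applies: 5 + 3 = 8.
R7 applies (level before this adjustment is 8 < 11, so +3): 8 + 3 = 11.
Final offense level: 11.
Criminal history: 1 prior point → Category A (0-1).
Level 11 falls in the 9-12 band.
Grid: Level 9-12 × Category A = 29-39 months.

29-39 months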